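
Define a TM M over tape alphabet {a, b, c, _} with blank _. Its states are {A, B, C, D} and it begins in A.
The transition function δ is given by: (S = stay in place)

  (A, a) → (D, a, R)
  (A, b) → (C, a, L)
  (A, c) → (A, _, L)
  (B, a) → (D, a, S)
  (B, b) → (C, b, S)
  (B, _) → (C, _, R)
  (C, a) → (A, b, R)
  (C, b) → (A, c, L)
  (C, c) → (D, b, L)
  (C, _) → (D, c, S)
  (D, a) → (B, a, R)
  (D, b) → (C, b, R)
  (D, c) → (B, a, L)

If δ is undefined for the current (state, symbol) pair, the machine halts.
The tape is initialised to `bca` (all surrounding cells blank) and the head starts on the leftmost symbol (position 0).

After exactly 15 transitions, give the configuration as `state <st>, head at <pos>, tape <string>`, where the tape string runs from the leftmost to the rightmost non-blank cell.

state D, head at 4, tape baaa_c

state=A head=0 tape=__[b]ca__   (A,b)→(C,a,L)
state=C head=-1 tape=_[_]aca__   (C,_)→(D,c,S)
state=D head=-1 tape=_[c]aca__   (D,c)→(B,a,L)
state=B head=-2 tape=[_]aaca__   (B,_)→(C,_,R)
state=C head=-1 tape=_[a]aca__   (C,a)→(A,b,R)
state=A head=0 tape=_b[a]ca__   (A,a)→(D,a,R)
state=D head=1 tape=_ba[c]a__   (D,c)→(B,a,L)
state=B head=0 tape=_b[a]aa__   (B,a)→(D,a,S)
state=D head=0 tape=_b[a]aa__   (D,a)→(B,a,R)
state=B head=1 tape=_ba[a]a__   (B,a)→(D,a,S)
state=D head=1 tape=_ba[a]a__   (D,a)→(B,a,R)
state=B head=2 tape=_baa[a]__   (B,a)→(D,a,S)
state=D head=2 tape=_baa[a]__   (D,a)→(B,a,R)
state=B head=3 tape=_baaa[_]_   (B,_)→(C,_,R)
state=C head=4 tape=_baaa_[_]   (C,_)→(D,c,S)
state=D head=4 tape=_baaa_[c]
After 15 steps: state D, head at 4, tape baaa_c.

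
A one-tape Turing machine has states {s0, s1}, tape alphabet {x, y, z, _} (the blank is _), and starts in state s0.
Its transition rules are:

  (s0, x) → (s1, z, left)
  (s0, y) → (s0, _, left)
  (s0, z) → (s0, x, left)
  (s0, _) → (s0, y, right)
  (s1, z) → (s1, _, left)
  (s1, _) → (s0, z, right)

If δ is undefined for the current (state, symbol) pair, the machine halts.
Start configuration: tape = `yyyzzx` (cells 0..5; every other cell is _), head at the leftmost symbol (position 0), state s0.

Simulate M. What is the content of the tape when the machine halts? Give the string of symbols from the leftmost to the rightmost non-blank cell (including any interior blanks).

state=s0 head=0 tape=____[y]yyzzx   (s0,y)→(s0,_,left)
state=s0 head=-1 tape=___[_]_yyzzx   (s0,_)→(s0,y,right)
state=s0 head=0 tape=___y[_]yyzzx   (s0,_)→(s0,y,right)
state=s0 head=1 tape=___yy[y]yzzx   (s0,y)→(s0,_,left)
state=s0 head=0 tape=___y[y]_yzzx   (s0,y)→(s0,_,left)
state=s0 head=-1 tape=___[y]__yzzx   (s0,y)→(s0,_,left)
state=s0 head=-2 tape=__[_]___yzzx   (s0,_)→(s0,y,right)
state=s0 head=-1 tape=__y[_]__yzzx   (s0,_)→(s0,y,right)
state=s0 head=0 tape=__yy[_]_yzzx   (s0,_)→(s0,y,right)
state=s0 head=1 tape=__yyy[_]yzzx   (s0,_)→(s0,y,right)
state=s0 head=2 tape=__yyyy[y]zzx   (s0,y)→(s0,_,left)
state=s0 head=1 tape=__yyy[y]_zzx   (s0,y)→(s0,_,left)
state=s0 head=0 tape=__yy[y]__zzx   (s0,y)→(s0,_,left)
state=s0 head=-1 tape=__y[y]___zzx   (s0,y)→(s0,_,left)
state=s0 head=-2 tape=__[y]____zzx   (s0,y)→(s0,_,left)
state=s0 head=-3 tape=_[_]_____zzx   (s0,_)→(s0,y,right)
state=s0 head=-2 tape=_y[_]____zzx   (s0,_)→(s0,y,right)
state=s0 head=-1 tape=_yy[_]___zzx   (s0,_)→(s0,y,right)
state=s0 head=0 tape=_yyy[_]__zzx   (s0,_)→(s0,y,right)
state=s0 head=1 tape=_yyyy[_]_zzx   (s0,_)→(s0,y,right)
state=s0 head=2 tape=_yyyyy[_]zzx   (s0,_)→(s0,y,right)
state=s0 head=3 tape=_yyyyyy[z]zx   (s0,z)→(s0,x,left)
state=s0 head=2 tape=_yyyyy[y]xzx   (s0,y)→(s0,_,left)
state=s0 head=1 tape=_yyyy[y]_xzx   (s0,y)→(s0,_,left)
state=s0 head=0 tape=_yyy[y]__xzx   (s0,y)→(s0,_,left)
state=s0 head=-1 tape=_yy[y]___xzx   (s0,y)→(s0,_,left)
state=s0 head=-2 tape=_y[y]____xzx   (s0,y)→(s0,_,left)
state=s0 head=-3 tape=_[y]_____xzx   (s0,y)→(s0,_,left)
state=s0 head=-4 tape=[_]______xzx   (s0,_)→(s0,y,right)
state=s0 head=-3 tape=y[_]_____xzx   (s0,_)→(s0,y,right)
state=s0 head=-2 tape=yy[_]____xzx   (s0,_)→(s0,y,right)
state=s0 head=-1 tape=yyy[_]___xzx   (s0,_)→(s0,y,right)
state=s0 head=0 tape=yyyy[_]__xzx   (s0,_)→(s0,y,right)
state=s0 head=1 tape=yyyyy[_]_xzx   (s0,_)→(s0,y,right)
state=s0 head=2 tape=yyyyyy[_]xzx   (s0,_)→(s0,y,right)
state=s0 head=3 tape=yyyyyyy[x]zx   (s0,x)→(s1,z,left)
state=s1 head=2 tape=yyyyyy[y]zzx
The non-blank tape span at halt is yyyyyyyzzx.

yyyyyyyzzx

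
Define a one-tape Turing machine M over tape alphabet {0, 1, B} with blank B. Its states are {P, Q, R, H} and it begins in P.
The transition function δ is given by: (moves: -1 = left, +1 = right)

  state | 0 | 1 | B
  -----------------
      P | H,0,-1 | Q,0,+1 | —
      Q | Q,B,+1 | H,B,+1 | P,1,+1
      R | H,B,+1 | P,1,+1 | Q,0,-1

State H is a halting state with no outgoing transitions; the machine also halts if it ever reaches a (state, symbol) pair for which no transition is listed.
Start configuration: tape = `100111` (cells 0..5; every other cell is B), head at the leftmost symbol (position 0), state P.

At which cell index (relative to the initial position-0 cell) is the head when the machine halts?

4

P | [1]00111   read 1 → write 0, move +1, go to Q
Q | 0[0]0111   read 0 → write B, move +1, go to Q
Q | 0B[0]111   read 0 → write B, move +1, go to Q
Q | 0BB[1]11   read 1 → write B, move +1, go to H
H | 0BBB[1]1
At halt the head is at cell 4.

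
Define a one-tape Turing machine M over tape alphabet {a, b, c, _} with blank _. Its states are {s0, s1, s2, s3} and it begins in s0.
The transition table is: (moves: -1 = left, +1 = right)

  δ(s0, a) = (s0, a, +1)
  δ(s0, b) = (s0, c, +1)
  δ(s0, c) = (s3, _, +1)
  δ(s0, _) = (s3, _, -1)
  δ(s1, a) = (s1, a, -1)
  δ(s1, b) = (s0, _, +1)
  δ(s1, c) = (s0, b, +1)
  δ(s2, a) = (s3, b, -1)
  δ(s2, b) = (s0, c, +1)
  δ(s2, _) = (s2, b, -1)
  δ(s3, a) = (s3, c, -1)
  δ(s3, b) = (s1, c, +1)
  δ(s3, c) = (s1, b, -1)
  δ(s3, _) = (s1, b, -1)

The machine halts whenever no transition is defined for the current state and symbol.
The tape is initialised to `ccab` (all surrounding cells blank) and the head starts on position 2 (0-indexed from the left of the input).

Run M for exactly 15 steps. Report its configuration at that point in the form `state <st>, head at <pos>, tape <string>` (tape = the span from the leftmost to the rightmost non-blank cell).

state=s0 head=2 tape=cc[a]b_   (s0,a)→(s0,a,+1)
state=s0 head=3 tape=cca[b]_   (s0,b)→(s0,c,+1)
state=s0 head=4 tape=ccac[_]   (s0,_)→(s3,_,-1)
state=s3 head=3 tape=cca[c]_   (s3,c)→(s1,b,-1)
state=s1 head=2 tape=cc[a]b_   (s1,a)→(s1,a,-1)
state=s1 head=1 tape=c[c]ab_   (s1,c)→(s0,b,+1)
state=s0 head=2 tape=cb[a]b_   (s0,a)→(s0,a,+1)
state=s0 head=3 tape=cba[b]_   (s0,b)→(s0,c,+1)
state=s0 head=4 tape=cbac[_]   (s0,_)→(s3,_,-1)
state=s3 head=3 tape=cba[c]_   (s3,c)→(s1,b,-1)
state=s1 head=2 tape=cb[a]b_   (s1,a)→(s1,a,-1)
state=s1 head=1 tape=c[b]ab_   (s1,b)→(s0,_,+1)
state=s0 head=2 tape=c_[a]b_   (s0,a)→(s0,a,+1)
state=s0 head=3 tape=c_a[b]_   (s0,b)→(s0,c,+1)
state=s0 head=4 tape=c_ac[_]   (s0,_)→(s3,_,-1)
state=s3 head=3 tape=c_a[c]_
After 15 steps: state s3, head at 3, tape c_ac.

state s3, head at 3, tape c_ac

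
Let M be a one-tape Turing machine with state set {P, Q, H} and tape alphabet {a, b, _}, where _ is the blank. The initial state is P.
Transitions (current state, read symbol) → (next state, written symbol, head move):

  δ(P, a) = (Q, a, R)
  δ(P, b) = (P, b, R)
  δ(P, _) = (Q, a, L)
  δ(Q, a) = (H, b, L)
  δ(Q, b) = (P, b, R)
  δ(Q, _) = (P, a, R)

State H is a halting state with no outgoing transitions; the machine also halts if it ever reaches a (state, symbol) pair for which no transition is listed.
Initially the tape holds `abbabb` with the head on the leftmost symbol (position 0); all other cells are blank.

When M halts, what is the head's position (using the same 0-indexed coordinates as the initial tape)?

P | [a]bbabb___   read a → write a, move R, go to Q
Q | a[b]babb___   read b → write b, move R, go to P
P | ab[b]abb___   read b → write b, move R, go to P
P | abb[a]bb___   read a → write a, move R, go to Q
Q | abba[b]b___   read b → write b, move R, go to P
P | abbab[b]___   read b → write b, move R, go to P
P | abbabb[_]__   read _ → write a, move L, go to Q
Q | abbab[b]a__   read b → write b, move R, go to P
P | abbabb[a]__   read a → write a, move R, go to Q
Q | abbabba[_]_   read _ → write a, move R, go to P
P | abbabbaa[_]   read _ → write a, move L, go to Q
Q | abbabba[a]a   read a → write b, move L, go to H
H | abbabb[a]ba
At halt the head is at cell 6.

6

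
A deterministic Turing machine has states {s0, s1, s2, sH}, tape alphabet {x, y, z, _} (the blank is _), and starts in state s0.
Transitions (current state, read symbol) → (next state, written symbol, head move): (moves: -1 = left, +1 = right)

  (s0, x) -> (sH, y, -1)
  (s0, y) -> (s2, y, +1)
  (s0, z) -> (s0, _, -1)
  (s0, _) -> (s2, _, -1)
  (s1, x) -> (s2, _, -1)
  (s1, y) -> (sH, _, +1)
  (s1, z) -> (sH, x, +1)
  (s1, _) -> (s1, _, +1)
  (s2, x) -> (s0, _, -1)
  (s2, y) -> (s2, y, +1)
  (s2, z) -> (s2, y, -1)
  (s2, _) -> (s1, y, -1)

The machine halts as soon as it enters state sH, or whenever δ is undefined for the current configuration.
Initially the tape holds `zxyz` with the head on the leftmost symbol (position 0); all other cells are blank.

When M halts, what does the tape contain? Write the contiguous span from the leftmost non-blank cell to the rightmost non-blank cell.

xyz

s0 | ___[z]xyz   read z → write _, move -1, go to s0
s0 | __[_]_xyz   read _ → write _, move -1, go to s2
s2 | _[_]__xyz   read _ → write y, move -1, go to s1
s1 | [_]y__xyz   read _ → write _, move +1, go to s1
s1 | _[y]__xyz   read y → write _, move +1, go to sH
sH | __[_]_xyz
The non-blank tape span at halt is xyz.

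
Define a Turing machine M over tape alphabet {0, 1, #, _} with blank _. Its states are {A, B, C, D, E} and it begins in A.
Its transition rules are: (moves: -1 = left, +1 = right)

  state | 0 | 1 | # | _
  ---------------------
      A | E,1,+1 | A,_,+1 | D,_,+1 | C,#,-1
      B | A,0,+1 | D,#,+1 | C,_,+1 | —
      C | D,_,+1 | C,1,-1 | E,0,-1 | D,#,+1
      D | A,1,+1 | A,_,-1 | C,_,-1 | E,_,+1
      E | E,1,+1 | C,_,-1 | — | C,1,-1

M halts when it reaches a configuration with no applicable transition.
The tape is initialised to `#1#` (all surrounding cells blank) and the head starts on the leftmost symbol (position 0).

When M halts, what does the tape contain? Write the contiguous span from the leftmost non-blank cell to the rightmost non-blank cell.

A | ___[#]1#   read # → write _, move +1, go to D
D | ____[1]#   read 1 → write _, move -1, go to A
A | ___[_]_#   read _ → write #, move -1, go to C
C | __[_]#_#   read _ → write #, move +1, go to D
D | __#[#]_#   read # → write _, move -1, go to C
C | __[#]__#   read # → write 0, move -1, go to E
E | _[_]0__#   read _ → write 1, move -1, go to C
C | [_]10__#   read _ → write #, move +1, go to D
D | #[1]0__#   read 1 → write _, move -1, go to A
A | [#]_0__#   read # → write _, move +1, go to D
D | _[_]0__#   read _ → write _, move +1, go to E
E | __[0]__#   read 0 → write 1, move +1, go to E
E | __1[_]_#   read _ → write 1, move -1, go to C
C | __[1]1_#   read 1 → write 1, move -1, go to C
C | _[_]11_#   read _ → write #, move +1, go to D
D | _#[1]1_#   read 1 → write _, move -1, go to A
A | _[#]_1_#   read # → write _, move +1, go to D
D | __[_]1_#   read _ → write _, move +1, go to E
E | ___[1]_#   read 1 → write _, move -1, go to C
C | __[_]__#   read _ → write #, move +1, go to D
D | __#[_]_#   read _ → write _, move +1, go to E
E | __#_[_]#   read _ → write 1, move -1, go to C
C | __#[_]1#   read _ → write #, move +1, go to D
D | __##[1]#   read 1 → write _, move -1, go to A
A | __#[#]_#   read # → write _, move +1, go to D
D | __#_[_]#   read _ → write _, move +1, go to E
E | __#__[#]
The non-blank tape span at halt is #__#.

#__#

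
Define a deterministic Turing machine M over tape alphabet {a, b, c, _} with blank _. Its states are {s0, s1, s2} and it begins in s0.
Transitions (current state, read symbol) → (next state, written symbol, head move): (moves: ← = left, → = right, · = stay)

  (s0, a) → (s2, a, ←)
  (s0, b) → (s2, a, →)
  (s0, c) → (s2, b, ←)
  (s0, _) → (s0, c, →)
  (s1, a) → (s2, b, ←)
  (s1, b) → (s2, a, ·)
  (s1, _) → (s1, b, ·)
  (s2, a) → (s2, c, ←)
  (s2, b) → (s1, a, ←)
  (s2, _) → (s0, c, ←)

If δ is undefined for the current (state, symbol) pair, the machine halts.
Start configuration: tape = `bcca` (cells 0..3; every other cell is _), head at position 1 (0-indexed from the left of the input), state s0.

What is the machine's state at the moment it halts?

s2

s0 | ___b[c]ca   read c → write b, move ←, go to s2
s2 | ___[b]bca   read b → write a, move ←, go to s1
s1 | __[_]abca   read _ → write b, move ·, go to s1
s1 | __[b]abca   read b → write a, move ·, go to s2
s2 | __[a]abca   read a → write c, move ←, go to s2
s2 | _[_]cabca   read _ → write c, move ←, go to s0
s0 | [_]ccabca   read _ → write c, move →, go to s0
s0 | c[c]cabca   read c → write b, move ←, go to s2
s2 | [c]bcabca
No transition is defined for (s2, c); M halts in state s2.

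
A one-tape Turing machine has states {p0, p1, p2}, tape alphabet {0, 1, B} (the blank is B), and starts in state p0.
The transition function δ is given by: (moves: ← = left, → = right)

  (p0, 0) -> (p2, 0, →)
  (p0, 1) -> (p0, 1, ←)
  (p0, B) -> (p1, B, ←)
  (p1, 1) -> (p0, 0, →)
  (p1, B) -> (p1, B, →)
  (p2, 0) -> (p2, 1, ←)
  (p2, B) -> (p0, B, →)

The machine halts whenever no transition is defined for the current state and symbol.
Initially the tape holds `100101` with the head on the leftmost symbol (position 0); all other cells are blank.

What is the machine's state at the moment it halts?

p2

state=p0 head=0 tape=BB[1]00101   (p0,1)→(p0,1,←)
state=p0 head=-1 tape=B[B]100101   (p0,B)→(p1,B,←)
state=p1 head=-2 tape=[B]B100101   (p1,B)→(p1,B,→)
state=p1 head=-1 tape=B[B]100101   (p1,B)→(p1,B,→)
state=p1 head=0 tape=BB[1]00101   (p1,1)→(p0,0,→)
state=p0 head=1 tape=BB0[0]0101   (p0,0)→(p2,0,→)
state=p2 head=2 tape=BB00[0]101   (p2,0)→(p2,1,←)
state=p2 head=1 tape=BB0[0]1101   (p2,0)→(p2,1,←)
state=p2 head=0 tape=BB[0]11101   (p2,0)→(p2,1,←)
state=p2 head=-1 tape=B[B]111101   (p2,B)→(p0,B,→)
state=p0 head=0 tape=BB[1]11101   (p0,1)→(p0,1,←)
state=p0 head=-1 tape=B[B]111101   (p0,B)→(p1,B,←)
state=p1 head=-2 tape=[B]B111101   (p1,B)→(p1,B,→)
state=p1 head=-1 tape=B[B]111101   (p1,B)→(p1,B,→)
state=p1 head=0 tape=BB[1]11101   (p1,1)→(p0,0,→)
state=p0 head=1 tape=BB0[1]1101   (p0,1)→(p0,1,←)
state=p0 head=0 tape=BB[0]11101   (p0,0)→(p2,0,→)
state=p2 head=1 tape=BB0[1]1101
No transition is defined for (p2, 1); M halts in state p2.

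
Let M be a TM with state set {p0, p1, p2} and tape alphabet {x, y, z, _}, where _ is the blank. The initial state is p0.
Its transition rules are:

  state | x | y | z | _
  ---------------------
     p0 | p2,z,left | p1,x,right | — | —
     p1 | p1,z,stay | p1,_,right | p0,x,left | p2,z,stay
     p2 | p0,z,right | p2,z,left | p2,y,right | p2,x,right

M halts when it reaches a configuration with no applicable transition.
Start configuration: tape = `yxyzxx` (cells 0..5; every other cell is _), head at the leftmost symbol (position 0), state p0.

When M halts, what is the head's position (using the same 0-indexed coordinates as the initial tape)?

p0 | _[y]xyzxx_   read y → write x, move right, go to p1
p1 | _x[x]yzxx_   read x → write z, move stay, go to p1
p1 | _x[z]yzxx_   read z → write x, move left, go to p0
p0 | _[x]xyzxx_   read x → write z, move left, go to p2
p2 | [_]zxyzxx_   read _ → write x, move right, go to p2
p2 | x[z]xyzxx_   read z → write y, move right, go to p2
p2 | xy[x]yzxx_   read x → write z, move right, go to p0
p0 | xyz[y]zxx_   read y → write x, move right, go to p1
p1 | xyzx[z]xx_   read z → write x, move left, go to p0
p0 | xyz[x]xxx_   read x → write z, move left, go to p2
p2 | xy[z]zxxx_   read z → write y, move right, go to p2
p2 | xyy[z]xxx_   read z → write y, move right, go to p2
p2 | xyyy[x]xx_   read x → write z, move right, go to p0
p0 | xyyyz[x]x_   read x → write z, move left, go to p2
p2 | xyyy[z]zx_   read z → write y, move right, go to p2
p2 | xyyyy[z]x_   read z → write y, move right, go to p2
p2 | xyyyyy[x]_   read x → write z, move right, go to p0
p0 | xyyyyyz[_]
At halt the head is at cell 6.

6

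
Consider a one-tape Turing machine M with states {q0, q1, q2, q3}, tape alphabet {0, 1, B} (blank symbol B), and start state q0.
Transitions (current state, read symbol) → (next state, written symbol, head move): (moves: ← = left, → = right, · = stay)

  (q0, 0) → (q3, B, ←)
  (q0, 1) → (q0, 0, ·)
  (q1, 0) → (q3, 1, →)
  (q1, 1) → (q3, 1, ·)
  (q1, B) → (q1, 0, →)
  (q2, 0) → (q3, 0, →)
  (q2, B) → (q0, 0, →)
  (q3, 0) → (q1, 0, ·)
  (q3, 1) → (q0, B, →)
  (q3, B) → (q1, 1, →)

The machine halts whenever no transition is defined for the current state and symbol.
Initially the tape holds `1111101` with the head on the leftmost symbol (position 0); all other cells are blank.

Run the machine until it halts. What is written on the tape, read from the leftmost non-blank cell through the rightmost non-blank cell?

state=q0 head=0 tape=B[1]111101B   (q0,1)→(q0,0,·)
state=q0 head=0 tape=B[0]111101B   (q0,0)→(q3,B,←)
state=q3 head=-1 tape=[B]B111101B   (q3,B)→(q1,1,→)
state=q1 head=0 tape=1[B]111101B   (q1,B)→(q1,0,→)
state=q1 head=1 tape=10[1]11101B   (q1,1)→(q3,1,·)
state=q3 head=1 tape=10[1]11101B   (q3,1)→(q0,B,→)
state=q0 head=2 tape=10B[1]1101B   (q0,1)→(q0,0,·)
state=q0 head=2 tape=10B[0]1101B   (q0,0)→(q3,B,←)
state=q3 head=1 tape=10[B]B1101B   (q3,B)→(q1,1,→)
state=q1 head=2 tape=101[B]1101B   (q1,B)→(q1,0,→)
state=q1 head=3 tape=1010[1]101B   (q1,1)→(q3,1,·)
state=q3 head=3 tape=1010[1]101B   (q3,1)→(q0,B,→)
state=q0 head=4 tape=1010B[1]01B   (q0,1)→(q0,0,·)
state=q0 head=4 tape=1010B[0]01B   (q0,0)→(q3,B,←)
state=q3 head=3 tape=1010[B]B01B   (q3,B)→(q1,1,→)
state=q1 head=4 tape=10101[B]01B   (q1,B)→(q1,0,→)
state=q1 head=5 tape=101010[0]1B   (q1,0)→(q3,1,→)
state=q3 head=6 tape=1010101[1]B   (q3,1)→(q0,B,→)
state=q0 head=7 tape=1010101B[B]
The non-blank tape span at halt is 1010101.

1010101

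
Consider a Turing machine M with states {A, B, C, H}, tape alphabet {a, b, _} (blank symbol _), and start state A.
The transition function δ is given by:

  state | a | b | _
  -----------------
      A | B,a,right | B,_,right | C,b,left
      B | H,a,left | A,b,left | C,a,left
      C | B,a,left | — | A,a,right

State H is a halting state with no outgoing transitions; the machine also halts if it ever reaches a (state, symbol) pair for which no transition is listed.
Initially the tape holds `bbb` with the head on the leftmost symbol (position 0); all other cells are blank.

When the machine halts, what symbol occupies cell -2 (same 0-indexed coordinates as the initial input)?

a

state=A head=0 tape=___[b]bb   (A,b)→(B,_,right)
state=B head=1 tape=____[b]b   (B,b)→(A,b,left)
state=A head=0 tape=___[_]bb   (A,_)→(C,b,left)
state=C head=-1 tape=__[_]bbb   (C,_)→(A,a,right)
state=A head=0 tape=__a[b]bb   (A,b)→(B,_,right)
state=B head=1 tape=__a_[b]b   (B,b)→(A,b,left)
state=A head=0 tape=__a[_]bb   (A,_)→(C,b,left)
state=C head=-1 tape=__[a]bbb   (C,a)→(B,a,left)
state=B head=-2 tape=_[_]abbb   (B,_)→(C,a,left)
state=C head=-3 tape=[_]aabbb   (C,_)→(A,a,right)
state=A head=-2 tape=a[a]abbb   (A,a)→(B,a,right)
state=B head=-1 tape=aa[a]bbb   (B,a)→(H,a,left)
state=H head=-2 tape=a[a]abbb
Cell -2 holds a when M halts.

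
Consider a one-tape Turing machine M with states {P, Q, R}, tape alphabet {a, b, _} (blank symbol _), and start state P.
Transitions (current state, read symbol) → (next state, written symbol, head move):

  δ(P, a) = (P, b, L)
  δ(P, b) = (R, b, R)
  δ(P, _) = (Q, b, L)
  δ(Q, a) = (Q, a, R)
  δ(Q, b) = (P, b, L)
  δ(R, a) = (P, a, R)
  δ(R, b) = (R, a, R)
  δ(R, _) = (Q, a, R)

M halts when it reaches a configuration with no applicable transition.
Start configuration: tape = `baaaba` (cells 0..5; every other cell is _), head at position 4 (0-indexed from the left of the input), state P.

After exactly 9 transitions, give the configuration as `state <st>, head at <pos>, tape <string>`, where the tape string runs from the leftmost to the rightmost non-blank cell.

state R, head at 7, tape baaabaa

P | baaa[b]a__   read b → write b, move R, go to R
R | baaab[a]__   read a → write a, move R, go to P
P | baaaba[_]_   read _ → write b, move L, go to Q
Q | baaab[a]b_   read a → write a, move R, go to Q
Q | baaaba[b]_   read b → write b, move L, go to P
P | baaab[a]b_   read a → write b, move L, go to P
P | baaa[b]bb_   read b → write b, move R, go to R
R | baaab[b]b_   read b → write a, move R, go to R
R | baaaba[b]_   read b → write a, move R, go to R
R | baaabaa[_]
After 9 steps: state R, head at 7, tape baaabaa.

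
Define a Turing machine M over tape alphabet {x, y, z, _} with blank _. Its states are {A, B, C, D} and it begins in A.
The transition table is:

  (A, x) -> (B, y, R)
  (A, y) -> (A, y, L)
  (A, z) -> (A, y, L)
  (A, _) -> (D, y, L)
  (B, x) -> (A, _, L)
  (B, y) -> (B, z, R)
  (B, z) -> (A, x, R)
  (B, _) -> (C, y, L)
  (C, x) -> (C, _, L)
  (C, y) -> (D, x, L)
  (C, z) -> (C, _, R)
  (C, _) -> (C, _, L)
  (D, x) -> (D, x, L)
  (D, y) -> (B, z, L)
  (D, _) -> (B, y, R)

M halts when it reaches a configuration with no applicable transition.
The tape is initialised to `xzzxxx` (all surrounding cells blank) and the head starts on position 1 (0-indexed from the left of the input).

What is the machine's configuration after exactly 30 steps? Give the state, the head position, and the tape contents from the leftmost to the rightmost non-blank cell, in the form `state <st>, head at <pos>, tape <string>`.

state=A head=1 tape=__x[z]zxxx   (A,z)→(A,y,L)
state=A head=0 tape=__[x]yzxxx   (A,x)→(B,y,R)
state=B head=1 tape=__y[y]zxxx   (B,y)→(B,z,R)
state=B head=2 tape=__yz[z]xxx   (B,z)→(A,x,R)
state=A head=3 tape=__yzx[x]xx   (A,x)→(B,y,R)
state=B head=4 tape=__yzxy[x]x   (B,x)→(A,_,L)
state=A head=3 tape=__yzx[y]_x   (A,y)→(A,y,L)
state=A head=2 tape=__yz[x]y_x   (A,x)→(B,y,R)
state=B head=3 tape=__yzy[y]_x   (B,y)→(B,z,R)
state=B head=4 tape=__yzyz[_]x   (B,_)→(C,y,L)
state=C head=3 tape=__yzy[z]yx   (C,z)→(C,_,R)
state=C head=4 tape=__yzy_[y]x   (C,y)→(D,x,L)
state=D head=3 tape=__yzy[_]xx   (D,_)→(B,y,R)
state=B head=4 tape=__yzyy[x]x   (B,x)→(A,_,L)
state=A head=3 tape=__yzy[y]_x   (A,y)→(A,y,L)
state=A head=2 tape=__yz[y]y_x   (A,y)→(A,y,L)
state=A head=1 tape=__y[z]yy_x   (A,z)→(A,y,L)
state=A head=0 tape=__[y]yyy_x   (A,y)→(A,y,L)
state=A head=-1 tape=_[_]yyyy_x   (A,_)→(D,y,L)
state=D head=-2 tape=[_]yyyyy_x   (D,_)→(B,y,R)
state=B head=-1 tape=y[y]yyyy_x   (B,y)→(B,z,R)
state=B head=0 tape=yz[y]yyy_x   (B,y)→(B,z,R)
state=B head=1 tape=yzz[y]yy_x   (B,y)→(B,z,R)
state=B head=2 tape=yzzz[y]y_x   (B,y)→(B,z,R)
state=B head=3 tape=yzzzz[y]_x   (B,y)→(B,z,R)
state=B head=4 tape=yzzzzz[_]x   (B,_)→(C,y,L)
state=C head=3 tape=yzzzz[z]yx   (C,z)→(C,_,R)
state=C head=4 tape=yzzzz_[y]x   (C,y)→(D,x,L)
state=D head=3 tape=yzzzz[_]xx   (D,_)→(B,y,R)
state=B head=4 tape=yzzzzy[x]x   (B,x)→(A,_,L)
state=A head=3 tape=yzzzz[y]_x
After 30 steps: state A, head at 3, tape yzzzzy_x.

state A, head at 3, tape yzzzzy_x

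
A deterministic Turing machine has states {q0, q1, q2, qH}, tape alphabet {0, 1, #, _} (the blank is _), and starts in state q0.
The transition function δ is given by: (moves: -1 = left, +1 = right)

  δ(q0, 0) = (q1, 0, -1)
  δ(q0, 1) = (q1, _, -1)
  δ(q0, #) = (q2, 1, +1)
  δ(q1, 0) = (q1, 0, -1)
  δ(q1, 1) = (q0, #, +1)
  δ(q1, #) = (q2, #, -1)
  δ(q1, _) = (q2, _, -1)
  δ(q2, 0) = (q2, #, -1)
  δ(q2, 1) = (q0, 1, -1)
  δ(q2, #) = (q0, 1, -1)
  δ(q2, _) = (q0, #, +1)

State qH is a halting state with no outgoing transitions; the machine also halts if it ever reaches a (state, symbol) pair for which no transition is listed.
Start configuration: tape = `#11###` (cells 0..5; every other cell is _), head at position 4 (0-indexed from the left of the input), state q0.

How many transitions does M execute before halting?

18

q0 | ___#11#[#]#   read # → write 1, move +1, go to q2
q2 | ___#11#1[#]   read # → write 1, move -1, go to q0
q0 | ___#11#[1]1   read 1 → write _, move -1, go to q1
q1 | ___#11[#]_1   read # → write #, move -1, go to q2
q2 | ___#1[1]#_1   read 1 → write 1, move -1, go to q0
q0 | ___#[1]1#_1   read 1 → write _, move -1, go to q1
q1 | ___[#]_1#_1   read # → write #, move -1, go to q2
q2 | __[_]#_1#_1   read _ → write #, move +1, go to q0
q0 | __#[#]_1#_1   read # → write 1, move +1, go to q2
q2 | __#1[_]1#_1   read _ → write #, move +1, go to q0
q0 | __#1#[1]#_1   read 1 → write _, move -1, go to q1
q1 | __#1[#]_#_1   read # → write #, move -1, go to q2
q2 | __#[1]#_#_1   read 1 → write 1, move -1, go to q0
q0 | __[#]1#_#_1   read # → write 1, move +1, go to q2
q2 | __1[1]#_#_1   read 1 → write 1, move -1, go to q0
q0 | __[1]1#_#_1   read 1 → write _, move -1, go to q1
q1 | _[_]_1#_#_1   read _ → write _, move -1, go to q2
q2 | [_]__1#_#_1   read _ → write #, move +1, go to q0
q0 | #[_]_1#_#_1
M halts after 18 transitions.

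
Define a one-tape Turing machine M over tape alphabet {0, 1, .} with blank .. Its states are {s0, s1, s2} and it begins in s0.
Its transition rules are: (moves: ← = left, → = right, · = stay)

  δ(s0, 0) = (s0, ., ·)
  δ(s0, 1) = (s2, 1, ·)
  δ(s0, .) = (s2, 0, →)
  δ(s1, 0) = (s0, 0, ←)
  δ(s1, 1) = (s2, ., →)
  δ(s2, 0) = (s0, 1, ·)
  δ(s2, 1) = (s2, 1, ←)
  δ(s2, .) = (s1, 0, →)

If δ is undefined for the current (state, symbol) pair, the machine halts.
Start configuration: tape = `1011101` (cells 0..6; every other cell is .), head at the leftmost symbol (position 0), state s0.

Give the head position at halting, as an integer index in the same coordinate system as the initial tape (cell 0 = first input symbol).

8

s0 | .[1]011101..   read 1 → write 1, move ·, go to s2
s2 | .[1]011101..   read 1 → write 1, move ←, go to s2
s2 | [.]1011101..   read . → write 0, move →, go to s1
s1 | 0[1]011101..   read 1 → write ., move →, go to s2
s2 | 0.[0]11101..   read 0 → write 1, move ·, go to s0
s0 | 0.[1]11101..   read 1 → write 1, move ·, go to s2
s2 | 0.[1]11101..   read 1 → write 1, move ←, go to s2
s2 | 0[.]111101..   read . → write 0, move →, go to s1
s1 | 00[1]11101..   read 1 → write ., move →, go to s2
s2 | 00.[1]1101..   read 1 → write 1, move ←, go to s2
s2 | 00[.]11101..   read . → write 0, move →, go to s1
s1 | 000[1]1101..   read 1 → write ., move →, go to s2
s2 | 000.[1]101..   read 1 → write 1, move ←, go to s2
s2 | 000[.]1101..   read . → write 0, move →, go to s1
s1 | 0000[1]101..   read 1 → write ., move →, go to s2
s2 | 0000.[1]01..   read 1 → write 1, move ←, go to s2
s2 | 0000[.]101..   read . → write 0, move →, go to s1
s1 | 00000[1]01..   read 1 → write ., move →, go to s2
s2 | 00000.[0]1..   read 0 → write 1, move ·, go to s0
s0 | 00000.[1]1..   read 1 → write 1, move ·, go to s2
s2 | 00000.[1]1..   read 1 → write 1, move ←, go to s2
s2 | 00000[.]11..   read . → write 0, move →, go to s1
s1 | 000000[1]1..   read 1 → write ., move →, go to s2
s2 | 000000.[1]..   read 1 → write 1, move ←, go to s2
s2 | 000000[.]1..   read . → write 0, move →, go to s1
s1 | 0000000[1]..   read 1 → write ., move →, go to s2
s2 | 0000000.[.].   read . → write 0, move →, go to s1
s1 | 0000000.0[.]
At halt the head is at cell 8.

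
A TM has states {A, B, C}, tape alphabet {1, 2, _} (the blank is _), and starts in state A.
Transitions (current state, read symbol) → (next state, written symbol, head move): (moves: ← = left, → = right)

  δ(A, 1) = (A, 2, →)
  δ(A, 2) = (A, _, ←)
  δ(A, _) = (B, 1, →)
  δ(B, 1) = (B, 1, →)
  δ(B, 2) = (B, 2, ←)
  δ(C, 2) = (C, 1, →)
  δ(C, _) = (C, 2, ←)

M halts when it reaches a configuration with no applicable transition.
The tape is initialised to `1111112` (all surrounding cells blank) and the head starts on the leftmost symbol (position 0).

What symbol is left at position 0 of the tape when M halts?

A | _[1]111112   read 1 → write 2, move →, go to A
A | _2[1]11112   read 1 → write 2, move →, go to A
A | _22[1]1112   read 1 → write 2, move →, go to A
A | _222[1]112   read 1 → write 2, move →, go to A
A | _2222[1]12   read 1 → write 2, move →, go to A
A | _22222[1]2   read 1 → write 2, move →, go to A
A | _222222[2]   read 2 → write _, move ←, go to A
A | _22222[2]_   read 2 → write _, move ←, go to A
A | _2222[2]__   read 2 → write _, move ←, go to A
A | _222[2]___   read 2 → write _, move ←, go to A
A | _22[2]____   read 2 → write _, move ←, go to A
A | _2[2]_____   read 2 → write _, move ←, go to A
A | _[2]______   read 2 → write _, move ←, go to A
A | [_]_______   read _ → write 1, move →, go to B
B | 1[_]______
Cell 0 holds _ when M halts.

_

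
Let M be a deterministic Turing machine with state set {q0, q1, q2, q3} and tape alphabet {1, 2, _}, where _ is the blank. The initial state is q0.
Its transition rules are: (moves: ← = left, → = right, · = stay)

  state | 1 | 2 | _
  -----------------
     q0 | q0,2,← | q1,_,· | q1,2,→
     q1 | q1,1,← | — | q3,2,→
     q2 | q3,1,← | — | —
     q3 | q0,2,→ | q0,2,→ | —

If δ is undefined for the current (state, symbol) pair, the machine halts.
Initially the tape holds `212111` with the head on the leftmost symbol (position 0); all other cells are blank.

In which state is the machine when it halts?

q3

state=q0 head=0 tape=[2]12111___   (q0,2)→(q1,_,·)
state=q1 head=0 tape=[_]12111___   (q1,_)→(q3,2,→)
state=q3 head=1 tape=2[1]2111___   (q3,1)→(q0,2,→)
state=q0 head=2 tape=22[2]111___   (q0,2)→(q1,_,·)
state=q1 head=2 tape=22[_]111___   (q1,_)→(q3,2,→)
state=q3 head=3 tape=222[1]11___   (q3,1)→(q0,2,→)
state=q0 head=4 tape=2222[1]1___   (q0,1)→(q0,2,←)
state=q0 head=3 tape=222[2]21___   (q0,2)→(q1,_,·)
state=q1 head=3 tape=222[_]21___   (q1,_)→(q3,2,→)
state=q3 head=4 tape=2222[2]1___   (q3,2)→(q0,2,→)
state=q0 head=5 tape=22222[1]___   (q0,1)→(q0,2,←)
state=q0 head=4 tape=2222[2]2___   (q0,2)→(q1,_,·)
state=q1 head=4 tape=2222[_]2___   (q1,_)→(q3,2,→)
state=q3 head=5 tape=22222[2]___   (q3,2)→(q0,2,→)
state=q0 head=6 tape=222222[_]__   (q0,_)→(q1,2,→)
state=q1 head=7 tape=2222222[_]_   (q1,_)→(q3,2,→)
state=q3 head=8 tape=22222222[_]
No transition is defined for (q3, _); M halts in state q3.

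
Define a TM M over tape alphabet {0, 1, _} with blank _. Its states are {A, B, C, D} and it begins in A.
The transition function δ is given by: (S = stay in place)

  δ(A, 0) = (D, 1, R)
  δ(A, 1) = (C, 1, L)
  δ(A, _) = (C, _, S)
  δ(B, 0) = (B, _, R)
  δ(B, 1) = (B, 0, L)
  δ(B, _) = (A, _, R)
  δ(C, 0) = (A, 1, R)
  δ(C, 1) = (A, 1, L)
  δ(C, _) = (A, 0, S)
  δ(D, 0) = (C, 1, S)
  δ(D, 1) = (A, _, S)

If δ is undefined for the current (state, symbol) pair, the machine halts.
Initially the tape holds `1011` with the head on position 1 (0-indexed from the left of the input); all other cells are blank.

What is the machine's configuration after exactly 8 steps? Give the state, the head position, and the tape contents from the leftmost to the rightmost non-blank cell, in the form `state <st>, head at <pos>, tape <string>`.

A | 1[0]11   read 0 → write 1, move R, go to D
D | 11[1]1   read 1 → write _, move S, go to A
A | 11[_]1   read _ → write _, move S, go to C
C | 11[_]1   read _ → write 0, move S, go to A
A | 11[0]1   read 0 → write 1, move R, go to D
D | 111[1]   read 1 → write _, move S, go to A
A | 111[_]   read _ → write _, move S, go to C
C | 111[_]   read _ → write 0, move S, go to A
A | 111[0]
After 8 steps: state A, head at 3, tape 1110.

state A, head at 3, tape 1110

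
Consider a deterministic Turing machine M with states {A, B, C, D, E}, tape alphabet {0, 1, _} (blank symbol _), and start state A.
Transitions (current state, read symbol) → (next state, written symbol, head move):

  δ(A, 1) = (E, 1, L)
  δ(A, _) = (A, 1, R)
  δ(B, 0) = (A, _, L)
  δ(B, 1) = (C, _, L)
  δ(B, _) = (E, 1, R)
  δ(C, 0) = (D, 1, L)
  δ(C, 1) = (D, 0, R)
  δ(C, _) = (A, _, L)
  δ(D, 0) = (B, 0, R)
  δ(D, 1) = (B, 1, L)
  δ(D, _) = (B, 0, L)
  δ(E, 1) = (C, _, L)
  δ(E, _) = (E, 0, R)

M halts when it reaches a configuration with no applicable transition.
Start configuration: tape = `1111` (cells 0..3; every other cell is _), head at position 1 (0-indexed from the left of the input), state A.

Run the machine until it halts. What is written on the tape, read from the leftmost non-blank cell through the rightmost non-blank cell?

101__0111

state=A head=1 tape=_____1[1]11   (A,1)→(E,1,L)
state=E head=0 tape=_____[1]111   (E,1)→(C,_,L)
state=C head=-1 tape=____[_]_111   (C,_)→(A,_,L)
state=A head=-2 tape=___[_]__111   (A,_)→(A,1,R)
state=A head=-1 tape=___1[_]_111   (A,_)→(A,1,R)
state=A head=0 tape=___11[_]111   (A,_)→(A,1,R)
state=A head=1 tape=___111[1]11   (A,1)→(E,1,L)
state=E head=0 tape=___11[1]111   (E,1)→(C,_,L)
state=C head=-1 tape=___1[1]_111   (C,1)→(D,0,R)
state=D head=0 tape=___10[_]111   (D,_)→(B,0,L)
state=B head=-1 tape=___1[0]0111   (B,0)→(A,_,L)
state=A head=-2 tape=___[1]_0111   (A,1)→(E,1,L)
state=E head=-3 tape=__[_]1_0111   (E,_)→(E,0,R)
state=E head=-2 tape=__0[1]_0111   (E,1)→(C,_,L)
state=C head=-3 tape=__[0]__0111   (C,0)→(D,1,L)
state=D head=-4 tape=_[_]1__0111   (D,_)→(B,0,L)
state=B head=-5 tape=[_]01__0111   (B,_)→(E,1,R)
state=E head=-4 tape=1[0]1__0111
The non-blank tape span at halt is 101__0111.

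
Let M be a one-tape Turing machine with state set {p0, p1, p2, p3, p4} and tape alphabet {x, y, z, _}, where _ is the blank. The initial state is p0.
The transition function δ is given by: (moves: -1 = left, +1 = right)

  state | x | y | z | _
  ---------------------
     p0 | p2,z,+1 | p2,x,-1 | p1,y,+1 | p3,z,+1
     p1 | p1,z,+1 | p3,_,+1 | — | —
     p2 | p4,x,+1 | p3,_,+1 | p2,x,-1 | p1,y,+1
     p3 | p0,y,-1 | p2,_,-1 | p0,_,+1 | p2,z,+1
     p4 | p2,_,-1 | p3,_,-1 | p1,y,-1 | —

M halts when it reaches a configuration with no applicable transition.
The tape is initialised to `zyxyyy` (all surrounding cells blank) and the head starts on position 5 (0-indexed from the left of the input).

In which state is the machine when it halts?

p0 | zyxyy[y]   read y → write x, move -1, go to p2
p2 | zyxy[y]x   read y → write _, move +1, go to p3
p3 | zyxy_[x]   read x → write y, move -1, go to p0
p0 | zyxy[_]y   read _ → write z, move +1, go to p3
p3 | zyxyz[y]   read y → write _, move -1, go to p2
p2 | zyxy[z]_   read z → write x, move -1, go to p2
p2 | zyx[y]x_   read y → write _, move +1, go to p3
p3 | zyx_[x]_   read x → write y, move -1, go to p0
p0 | zyx[_]y_   read _ → write z, move +1, go to p3
p3 | zyxz[y]_   read y → write _, move -1, go to p2
p2 | zyx[z]__   read z → write x, move -1, go to p2
p2 | zy[x]x__   read x → write x, move +1, go to p4
p4 | zyx[x]__   read x → write _, move -1, go to p2
p2 | zy[x]___   read x → write x, move +1, go to p4
p4 | zyx[_]__
No transition is defined for (p4, _); M halts in state p4.

p4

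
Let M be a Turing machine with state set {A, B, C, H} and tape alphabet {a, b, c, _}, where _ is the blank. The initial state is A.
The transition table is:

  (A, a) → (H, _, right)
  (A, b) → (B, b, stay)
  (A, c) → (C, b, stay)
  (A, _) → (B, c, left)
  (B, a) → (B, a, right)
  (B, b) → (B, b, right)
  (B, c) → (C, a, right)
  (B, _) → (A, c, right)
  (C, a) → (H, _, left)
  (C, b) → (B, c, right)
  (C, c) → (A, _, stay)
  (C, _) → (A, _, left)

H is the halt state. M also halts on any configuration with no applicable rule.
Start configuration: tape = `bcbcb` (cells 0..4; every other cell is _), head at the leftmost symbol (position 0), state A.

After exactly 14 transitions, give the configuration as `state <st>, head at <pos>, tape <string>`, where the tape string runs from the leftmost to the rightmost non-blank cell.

state A, head at 6, tape bacacaa

A | [b]cbcb___   read b → write b, move stay, go to B
B | [b]cbcb___   read b → write b, move right, go to B
B | b[c]bcb___   read c → write a, move right, go to C
C | ba[b]cb___   read b → write c, move right, go to B
B | bac[c]b___   read c → write a, move right, go to C
C | baca[b]___   read b → write c, move right, go to B
B | bacac[_]__   read _ → write c, move right, go to A
A | bacacc[_]_   read _ → write c, move left, go to B
B | bacac[c]c_   read c → write a, move right, go to C
C | bacaca[c]_   read c → write _, move stay, go to A
A | bacaca[_]_   read _ → write c, move left, go to B
B | bacac[a]c_   read a → write a, move right, go to B
B | bacaca[c]_   read c → write a, move right, go to C
C | bacacaa[_]   read _ → write _, move left, go to A
A | bacaca[a]_
After 14 steps: state A, head at 6, tape bacacaa.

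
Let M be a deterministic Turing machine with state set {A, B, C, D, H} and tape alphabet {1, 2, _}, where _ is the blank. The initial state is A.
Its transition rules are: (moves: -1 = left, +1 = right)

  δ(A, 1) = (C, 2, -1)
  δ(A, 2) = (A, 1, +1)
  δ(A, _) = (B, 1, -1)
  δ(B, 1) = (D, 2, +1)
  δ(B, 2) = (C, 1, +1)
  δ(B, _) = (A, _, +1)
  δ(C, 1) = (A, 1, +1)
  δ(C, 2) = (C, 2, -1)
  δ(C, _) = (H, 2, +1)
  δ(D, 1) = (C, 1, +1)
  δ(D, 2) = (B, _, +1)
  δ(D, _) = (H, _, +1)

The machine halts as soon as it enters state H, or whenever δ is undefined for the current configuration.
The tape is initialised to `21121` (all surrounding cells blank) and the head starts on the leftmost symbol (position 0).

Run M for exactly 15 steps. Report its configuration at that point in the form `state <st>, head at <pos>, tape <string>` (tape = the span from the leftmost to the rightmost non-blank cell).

state=A head=0 tape=[2]1121___   (A,2)→(A,1,+1)
state=A head=1 tape=1[1]121___   (A,1)→(C,2,-1)
state=C head=0 tape=[1]2121___   (C,1)→(A,1,+1)
state=A head=1 tape=1[2]121___   (A,2)→(A,1,+1)
state=A head=2 tape=11[1]21___   (A,1)→(C,2,-1)
state=C head=1 tape=1[1]221___   (C,1)→(A,1,+1)
state=A head=2 tape=11[2]21___   (A,2)→(A,1,+1)
state=A head=3 tape=111[2]1___   (A,2)→(A,1,+1)
state=A head=4 tape=1111[1]___   (A,1)→(C,2,-1)
state=C head=3 tape=111[1]2___   (C,1)→(A,1,+1)
state=A head=4 tape=1111[2]___   (A,2)→(A,1,+1)
state=A head=5 tape=11111[_]__   (A,_)→(B,1,-1)
state=B head=4 tape=1111[1]1__   (B,1)→(D,2,+1)
state=D head=5 tape=11112[1]__   (D,1)→(C,1,+1)
state=C head=6 tape=111121[_]_   (C,_)→(H,2,+1)
state=H head=7 tape=1111212[_]
After 15 steps: state H, head at 7, tape 1111212.

state H, head at 7, tape 1111212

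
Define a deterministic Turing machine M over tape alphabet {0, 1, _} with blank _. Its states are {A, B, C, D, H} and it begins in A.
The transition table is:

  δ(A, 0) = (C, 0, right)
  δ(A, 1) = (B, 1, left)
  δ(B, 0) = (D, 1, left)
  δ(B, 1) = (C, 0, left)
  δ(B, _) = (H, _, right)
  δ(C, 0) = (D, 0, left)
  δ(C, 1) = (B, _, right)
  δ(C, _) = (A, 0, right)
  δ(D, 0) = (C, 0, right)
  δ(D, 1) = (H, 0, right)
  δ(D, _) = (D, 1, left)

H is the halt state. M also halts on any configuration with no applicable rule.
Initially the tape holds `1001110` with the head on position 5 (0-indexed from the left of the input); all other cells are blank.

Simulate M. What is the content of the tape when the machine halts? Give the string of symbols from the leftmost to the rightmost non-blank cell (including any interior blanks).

state=A head=5 tape=10011[1]0__   (A,1)→(B,1,left)
state=B head=4 tape=1001[1]10__   (B,1)→(C,0,left)
state=C head=3 tape=100[1]010__   (C,1)→(B,_,right)
state=B head=4 tape=100_[0]10__   (B,0)→(D,1,left)
state=D head=3 tape=100[_]110__   (D,_)→(D,1,left)
state=D head=2 tape=10[0]1110__   (D,0)→(C,0,right)
state=C head=3 tape=100[1]110__   (C,1)→(B,_,right)
state=B head=4 tape=100_[1]10__   (B,1)→(C,0,left)
state=C head=3 tape=100[_]010__   (C,_)→(A,0,right)
state=A head=4 tape=1000[0]10__   (A,0)→(C,0,right)
state=C head=5 tape=10000[1]0__   (C,1)→(B,_,right)
state=B head=6 tape=10000_[0]__   (B,0)→(D,1,left)
state=D head=5 tape=10000[_]1__   (D,_)→(D,1,left)
state=D head=4 tape=1000[0]11__   (D,0)→(C,0,right)
state=C head=5 tape=10000[1]1__   (C,1)→(B,_,right)
state=B head=6 tape=10000_[1]__   (B,1)→(C,0,left)
state=C head=5 tape=10000[_]0__   (C,_)→(A,0,right)
state=A head=6 tape=100000[0]__   (A,0)→(C,0,right)
state=C head=7 tape=1000000[_]_   (C,_)→(A,0,right)
state=A head=8 tape=10000000[_]
The non-blank tape span at halt is 10000000.

10000000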